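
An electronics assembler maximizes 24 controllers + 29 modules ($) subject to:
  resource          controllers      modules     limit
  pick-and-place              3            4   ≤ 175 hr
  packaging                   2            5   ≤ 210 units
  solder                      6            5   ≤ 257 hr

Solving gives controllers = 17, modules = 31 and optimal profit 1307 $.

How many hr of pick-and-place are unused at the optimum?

0

pick-and-place used = 3·17 + 4·31 = 175; slack = 175 − 175 = 0.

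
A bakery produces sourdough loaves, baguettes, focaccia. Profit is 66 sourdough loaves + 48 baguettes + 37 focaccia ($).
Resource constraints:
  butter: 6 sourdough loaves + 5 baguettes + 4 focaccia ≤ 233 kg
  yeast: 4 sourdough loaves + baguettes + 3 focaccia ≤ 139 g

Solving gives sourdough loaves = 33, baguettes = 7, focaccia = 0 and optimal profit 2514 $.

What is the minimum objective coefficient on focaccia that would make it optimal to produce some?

45

At the optimum: butter uses 233 of 233 (binding); yeast uses 139 of 139 (binding).
Dual feasibility on the basic columns requires 6·y_butter + 4·y_yeast = 66, 5·y_butter + 1·y_yeast = 48.
This yields shadow prices y_butter = 9, y_yeast = 3.
focaccia enters the basis when its profit ≥ yᵀa₃ = 9·4 + 3·3 = 45.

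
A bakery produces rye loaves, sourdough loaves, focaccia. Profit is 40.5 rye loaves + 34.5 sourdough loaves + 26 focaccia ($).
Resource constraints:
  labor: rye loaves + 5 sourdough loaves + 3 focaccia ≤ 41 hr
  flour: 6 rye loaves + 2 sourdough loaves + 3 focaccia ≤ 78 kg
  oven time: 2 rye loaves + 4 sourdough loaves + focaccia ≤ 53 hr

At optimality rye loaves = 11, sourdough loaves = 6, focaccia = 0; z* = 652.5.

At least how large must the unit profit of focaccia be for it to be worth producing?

At the optimum: labor uses 41 of 41 (binding); flour uses 78 of 78 (binding); oven time uses 46 of 53 (slack = 7).
By complementary slackness, y = 0 for the non-binding constraint.
From A_Bᵀ y = c: 1·y_labor + 6·y_flour = 40.5; 5·y_labor + 2·y_flour = 34.5.
This yields shadow prices y_labor = 4.5, y_flour = 6.
focaccia enters the basis when its profit ≥ yᵀa₃ = 4.5·3 + 6·3 = 31.5.

31.5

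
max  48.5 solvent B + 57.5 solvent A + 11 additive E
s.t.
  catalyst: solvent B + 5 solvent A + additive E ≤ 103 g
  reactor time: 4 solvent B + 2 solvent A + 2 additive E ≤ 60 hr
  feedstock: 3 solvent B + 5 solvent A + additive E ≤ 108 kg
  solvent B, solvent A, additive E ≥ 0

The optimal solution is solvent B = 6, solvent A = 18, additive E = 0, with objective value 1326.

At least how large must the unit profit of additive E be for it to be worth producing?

19.5

At the optimum: catalyst uses 96 of 103 (slack = 7); reactor time uses 60 of 60 (binding); feedstock uses 108 of 108 (binding).
Slack constraints have shadow price 0 (complementary slackness).
Dual feasibility on the basic columns requires 4·y_reactor time + 3·y_feedstock = 48.5, 2·y_reactor time + 5·y_feedstock = 57.5.
→ y_reactor time = 5 and y_feedstock = 9.5.
additive E enters the basis when its profit ≥ yᵀa₃ = 5·2 + 9.5·1 = 19.5.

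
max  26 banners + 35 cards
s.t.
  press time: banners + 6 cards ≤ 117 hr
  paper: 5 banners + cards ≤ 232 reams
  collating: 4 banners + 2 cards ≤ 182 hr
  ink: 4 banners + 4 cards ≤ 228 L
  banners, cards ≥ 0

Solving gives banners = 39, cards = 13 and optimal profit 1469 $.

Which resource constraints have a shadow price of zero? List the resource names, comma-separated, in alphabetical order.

press time: 117/117 (binding)
paper: 208/232 (slack 24)
collating: 182/182 (binding)
ink: 208/228 (slack 20)
By complementary slackness, a constraint with positive slack has shadow price 0 → ink, paper.

ink, paper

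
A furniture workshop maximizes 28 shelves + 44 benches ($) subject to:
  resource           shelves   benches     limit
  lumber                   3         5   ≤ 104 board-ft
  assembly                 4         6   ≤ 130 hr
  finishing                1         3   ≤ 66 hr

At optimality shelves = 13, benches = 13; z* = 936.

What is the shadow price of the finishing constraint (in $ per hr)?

0

At the optimum: lumber uses 104 of 104 (binding); assembly uses 130 of 130 (binding); finishing uses 52 of 66 (slack = 14).
Slack constraints have shadow price 0 (complementary slackness).
Dual feasibility on the basic columns requires 3·y_lumber + 4·y_assembly = 28, 5·y_lumber + 6·y_assembly = 44.
Solving: y_lumber = 4, y_assembly = 4.
Shadow price of finishing = 0.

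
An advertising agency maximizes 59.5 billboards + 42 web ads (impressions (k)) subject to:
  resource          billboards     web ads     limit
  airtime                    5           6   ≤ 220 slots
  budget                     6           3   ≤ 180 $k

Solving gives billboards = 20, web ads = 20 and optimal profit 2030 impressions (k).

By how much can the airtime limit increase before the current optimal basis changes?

140

Binding constraints: airtime, budget. The basis is B = [[5,6],[6,3]] with det -21.
Per unit increase in airtime, x* moves by d = (-0.1429, 0.2857).
The basis stays optimal until billboards reaches 0; allowable increase = 140 slots.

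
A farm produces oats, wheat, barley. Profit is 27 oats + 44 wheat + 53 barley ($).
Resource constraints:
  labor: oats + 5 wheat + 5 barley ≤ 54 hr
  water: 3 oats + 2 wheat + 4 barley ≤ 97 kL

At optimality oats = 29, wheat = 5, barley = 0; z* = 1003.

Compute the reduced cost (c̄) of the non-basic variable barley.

-5

Check each constraint at x*: labor 54/54 (tight); water 97/97 (tight).
Dual feasibility on the basic columns requires 1·y_labor + 3·y_water = 27, 5·y_labor + 2·y_water = 44.
This yields shadow prices y_labor = 6, y_water = 7.
Reduced cost of barley: c₃ − yᵀa₃ = 53 − (6·5 + 7·4) = 53 − 58 = -5.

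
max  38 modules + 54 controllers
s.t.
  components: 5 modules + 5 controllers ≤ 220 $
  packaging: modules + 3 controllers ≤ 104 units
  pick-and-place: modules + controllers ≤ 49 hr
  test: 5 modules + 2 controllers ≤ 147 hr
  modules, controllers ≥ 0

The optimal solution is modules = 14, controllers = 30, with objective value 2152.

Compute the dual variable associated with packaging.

Binding: components and packaging. Non-binding: pick-and-place (5 unused), test (17 unused).
Since pick-and-place, test are not tight, their duals are 0.
Dual feasibility on the basic columns requires 5·y_components + 1·y_packaging = 38, 5·y_components + 3·y_packaging = 54.
→ y_components = 6 and y_packaging = 8.
Shadow price of packaging = 8.

8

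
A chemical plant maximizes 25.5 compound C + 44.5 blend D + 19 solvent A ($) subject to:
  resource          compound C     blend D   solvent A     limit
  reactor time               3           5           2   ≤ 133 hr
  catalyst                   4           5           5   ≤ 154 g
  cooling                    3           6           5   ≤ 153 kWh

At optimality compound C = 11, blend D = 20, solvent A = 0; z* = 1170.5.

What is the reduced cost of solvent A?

Check each constraint at x*: reactor time 133/133 (tight); catalyst 144/154 (slack 10); cooling 153/153 (tight).
Slack constraints have shadow price 0 (complementary slackness).
From A_Bᵀ y = c: 3·y_reactor time + 3·y_cooling = 25.5; 5·y_reactor time + 6·y_cooling = 44.5.
This yields shadow prices y_reactor time = 6.5, y_cooling = 2.
Reduced cost of solvent A: c₃ − yᵀa₃ = 19 − (6.5·2 + 2·5) = 19 − 23 = -4.

-4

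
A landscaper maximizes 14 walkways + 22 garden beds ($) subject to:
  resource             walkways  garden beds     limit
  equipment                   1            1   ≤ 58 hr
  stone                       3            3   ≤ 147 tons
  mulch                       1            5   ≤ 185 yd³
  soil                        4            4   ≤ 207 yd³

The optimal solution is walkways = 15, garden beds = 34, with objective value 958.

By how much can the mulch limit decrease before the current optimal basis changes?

Binding constraints: stone, mulch. The basis is B = [[3,3],[1,5]] with det 12.
Per unit decrease in mulch, x* moves by d = (0.25, -0.25).
The basis stays optimal until garden beds reaches 0; allowable decrease = 136 yd³.

136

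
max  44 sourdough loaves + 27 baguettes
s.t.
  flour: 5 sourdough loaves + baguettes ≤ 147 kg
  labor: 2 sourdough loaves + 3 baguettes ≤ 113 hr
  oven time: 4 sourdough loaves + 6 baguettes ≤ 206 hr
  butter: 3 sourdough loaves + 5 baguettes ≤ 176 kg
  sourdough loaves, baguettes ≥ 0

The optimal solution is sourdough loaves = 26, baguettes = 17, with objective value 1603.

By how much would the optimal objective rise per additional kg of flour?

6

Binding: flour and oven time. Non-binding: labor (10 unused), butter (13 unused).
Slack constraints have shadow price 0 (complementary slackness).
From A_Bᵀ y = c: 5·y_flour + 4·y_oven time = 44; 1·y_flour + 6·y_oven time = 27.
This yields shadow prices y_flour = 6, y_oven time = 3.5.
Shadow price of flour = 6.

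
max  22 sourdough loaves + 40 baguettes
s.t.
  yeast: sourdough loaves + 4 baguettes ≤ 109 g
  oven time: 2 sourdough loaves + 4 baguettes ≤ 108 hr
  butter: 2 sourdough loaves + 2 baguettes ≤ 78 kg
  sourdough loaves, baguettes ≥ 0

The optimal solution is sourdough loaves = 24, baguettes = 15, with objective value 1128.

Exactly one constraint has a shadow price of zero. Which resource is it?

yeast

yeast: 84/109 (slack 25)
oven time: 108/108 (binding)
butter: 78/78 (binding)
By complementary slackness, a constraint with positive slack has shadow price 0 → yeast.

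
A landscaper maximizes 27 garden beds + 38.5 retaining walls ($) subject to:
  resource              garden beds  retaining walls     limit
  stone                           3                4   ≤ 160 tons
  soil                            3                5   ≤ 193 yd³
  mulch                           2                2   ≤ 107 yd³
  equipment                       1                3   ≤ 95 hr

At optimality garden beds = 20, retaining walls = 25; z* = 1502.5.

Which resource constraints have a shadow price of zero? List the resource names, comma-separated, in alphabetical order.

stone: 160/160 (binding)
soil: 185/193 (slack 8)
mulch: 90/107 (slack 17)
equipment: 95/95 (binding)
By complementary slackness, a constraint with positive slack has shadow price 0 → mulch, soil.

mulch, soil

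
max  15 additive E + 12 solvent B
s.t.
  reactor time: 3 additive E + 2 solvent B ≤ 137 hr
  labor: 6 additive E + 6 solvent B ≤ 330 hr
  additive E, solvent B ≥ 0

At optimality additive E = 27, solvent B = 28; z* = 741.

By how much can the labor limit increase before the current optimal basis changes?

81

Binding constraints: reactor time, labor. The basis is B = [[3,2],[6,6]] with det 6.
Per unit increase in labor, x* moves by d = (-0.3333, 0.5).
The basis stays optimal until additive E reaches 0; allowable increase = 81 hr.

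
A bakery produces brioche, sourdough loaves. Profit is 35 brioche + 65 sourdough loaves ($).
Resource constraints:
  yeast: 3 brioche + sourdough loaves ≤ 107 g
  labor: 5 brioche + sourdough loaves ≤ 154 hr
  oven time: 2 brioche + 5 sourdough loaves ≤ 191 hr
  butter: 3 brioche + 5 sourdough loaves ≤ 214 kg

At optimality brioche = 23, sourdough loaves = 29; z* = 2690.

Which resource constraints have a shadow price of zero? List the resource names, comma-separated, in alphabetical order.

labor, yeast

yeast: 98/107 (slack 9)
labor: 144/154 (slack 10)
oven time: 191/191 (binding)
butter: 214/214 (binding)
By complementary slackness, a constraint with positive slack has shadow price 0 → labor, yeast.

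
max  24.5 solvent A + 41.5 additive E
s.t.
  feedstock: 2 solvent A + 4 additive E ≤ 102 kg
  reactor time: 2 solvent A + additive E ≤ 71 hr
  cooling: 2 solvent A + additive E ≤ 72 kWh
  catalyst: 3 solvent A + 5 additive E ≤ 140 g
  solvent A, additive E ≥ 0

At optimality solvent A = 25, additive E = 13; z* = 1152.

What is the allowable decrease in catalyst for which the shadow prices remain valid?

12.5

Binding constraints: feedstock, catalyst. The basis is B = [[2,4],[3,5]] with det -2.
Per unit decrease in catalyst, x* moves by d = (-2, 1).
The basis stays optimal until solvent A reaches 0; allowable decrease = 12.5 g.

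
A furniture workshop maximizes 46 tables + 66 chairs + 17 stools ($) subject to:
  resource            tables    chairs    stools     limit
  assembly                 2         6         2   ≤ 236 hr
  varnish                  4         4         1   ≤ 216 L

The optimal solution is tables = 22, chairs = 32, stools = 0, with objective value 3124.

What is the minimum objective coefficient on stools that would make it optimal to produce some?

At the optimum: assembly uses 236 of 236 (binding); varnish uses 216 of 216 (binding).
The binding rows give the dual system: 2·y_assembly + 4·y_varnish = 46 and 6·y_assembly + 4·y_varnish = 66.
Solving: y_assembly = 5, y_varnish = 9.
stools enters the basis when its profit ≥ yᵀa₃ = 5·2 + 9·1 = 19.

19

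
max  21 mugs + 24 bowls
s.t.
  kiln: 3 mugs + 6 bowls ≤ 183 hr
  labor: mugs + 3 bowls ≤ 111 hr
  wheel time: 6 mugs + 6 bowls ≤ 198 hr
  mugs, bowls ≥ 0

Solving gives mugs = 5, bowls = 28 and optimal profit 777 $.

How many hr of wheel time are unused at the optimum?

0

wheel time used = 6·5 + 6·28 = 198; slack = 198 − 198 = 0.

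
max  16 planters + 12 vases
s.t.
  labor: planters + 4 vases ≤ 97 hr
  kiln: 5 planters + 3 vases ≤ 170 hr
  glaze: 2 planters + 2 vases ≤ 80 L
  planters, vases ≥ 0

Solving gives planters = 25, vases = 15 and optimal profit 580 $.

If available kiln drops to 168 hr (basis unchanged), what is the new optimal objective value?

At the optimum: labor uses 85 of 97 (slack = 12); kiln uses 170 of 170 (binding); glaze uses 80 of 80 (binding).
Slack constraints have shadow price 0 (complementary slackness).
Dual feasibility on the basic columns requires 5·y_kiln + 2·y_glaze = 16, 3·y_kiln + 2·y_glaze = 12.
→ y_kiln = 2 and y_glaze = 3.
Δz = y_kiln·Δb = 2 × (-2) = -4, so new z* = 580 − 4 = 576.

576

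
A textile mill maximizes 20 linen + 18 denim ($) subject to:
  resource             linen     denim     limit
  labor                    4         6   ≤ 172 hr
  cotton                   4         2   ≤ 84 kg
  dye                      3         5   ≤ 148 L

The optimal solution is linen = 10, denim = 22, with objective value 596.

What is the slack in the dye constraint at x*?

dye used = 3·10 + 5·22 = 140; slack = 148 − 140 = 8.

8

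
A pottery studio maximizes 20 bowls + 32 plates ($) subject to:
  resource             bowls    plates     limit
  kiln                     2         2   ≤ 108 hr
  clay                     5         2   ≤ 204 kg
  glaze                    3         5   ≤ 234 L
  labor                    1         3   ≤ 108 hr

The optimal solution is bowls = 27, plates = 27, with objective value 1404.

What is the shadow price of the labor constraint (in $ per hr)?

At the optimum: kiln uses 108 of 108 (binding); clay uses 189 of 204 (slack = 15); glaze uses 216 of 234 (slack = 18); labor uses 108 of 108 (binding).
Since clay, glaze are not tight, their duals are 0.
Dual feasibility on the basic columns requires 2·y_kiln + 1·y_labor = 20, 2·y_kiln + 3·y_labor = 32.
This yields shadow prices y_kiln = 7, y_labor = 6.
Shadow price of labor = 6.

6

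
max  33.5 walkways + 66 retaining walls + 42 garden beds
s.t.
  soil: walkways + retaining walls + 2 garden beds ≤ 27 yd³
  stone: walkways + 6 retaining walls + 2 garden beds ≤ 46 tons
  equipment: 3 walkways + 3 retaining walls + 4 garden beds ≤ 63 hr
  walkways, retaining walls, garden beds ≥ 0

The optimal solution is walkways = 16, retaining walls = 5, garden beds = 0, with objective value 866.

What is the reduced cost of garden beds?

At the optimum: soil uses 21 of 27 (slack = 6); stone uses 46 of 46 (binding); equipment uses 63 of 63 (binding).
Slack constraints have shadow price 0 (complementary slackness).
Dual feasibility on the basic columns requires 1·y_stone + 3·y_equipment = 33.5, 6·y_stone + 3·y_equipment = 66.
→ y_stone = 6.5 and y_equipment = 9.
Reduced cost of garden beds: c₃ − yᵀa₃ = 42 − (6.5·2 + 9·4) = 42 − 49 = -7.

-7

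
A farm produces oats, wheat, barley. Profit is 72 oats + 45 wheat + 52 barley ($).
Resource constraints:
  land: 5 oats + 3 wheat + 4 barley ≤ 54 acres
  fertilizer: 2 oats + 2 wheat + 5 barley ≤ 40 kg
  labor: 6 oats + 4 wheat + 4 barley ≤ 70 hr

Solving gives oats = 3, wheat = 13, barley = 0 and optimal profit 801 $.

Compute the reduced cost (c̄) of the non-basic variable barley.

At the optimum: land uses 54 of 54 (binding); fertilizer uses 32 of 40 (slack = 8); labor uses 70 of 70 (binding).
By complementary slackness, y = 0 for the non-binding constraint.
Dual feasibility on the basic columns requires 5·y_land + 6·y_labor = 72, 3·y_land + 4·y_labor = 45.
Solving: y_land = 9, y_labor = 4.5.
Reduced cost of barley: c₃ − yᵀa₃ = 52 − (9·4 + 4.5·4) = 52 − 54 = -2.

-2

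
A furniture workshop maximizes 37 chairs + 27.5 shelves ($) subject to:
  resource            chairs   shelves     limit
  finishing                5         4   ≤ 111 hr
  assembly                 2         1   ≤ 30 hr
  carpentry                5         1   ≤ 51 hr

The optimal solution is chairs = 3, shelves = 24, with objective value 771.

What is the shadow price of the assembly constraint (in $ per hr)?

3.5

Check each constraint at x*: finishing 111/111 (tight); assembly 30/30 (tight); carpentry 39/51 (slack 12).
By complementary slackness, y = 0 for the non-binding constraint.
From A_Bᵀ y = c: 5·y_finishing + 2·y_assembly = 37; 4·y_finishing + 1·y_assembly = 27.5.
Solving: y_finishing = 6, y_assembly = 3.5.
Shadow price of assembly = 3.5.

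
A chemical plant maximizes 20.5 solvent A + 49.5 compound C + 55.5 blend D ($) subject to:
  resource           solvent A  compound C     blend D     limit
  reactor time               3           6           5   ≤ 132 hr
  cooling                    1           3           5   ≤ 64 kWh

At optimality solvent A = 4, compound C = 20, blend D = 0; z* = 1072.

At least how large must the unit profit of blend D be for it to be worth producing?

62.5

Both reactor time and cooling are binding at x*.
From A_Bᵀ y = c: 3·y_reactor time + 1·y_cooling = 20.5; 6·y_reactor time + 3·y_cooling = 49.5.
→ y_reactor time = 4 and y_cooling = 8.5.
blend D enters the basis when its profit ≥ yᵀa₃ = 4·5 + 8.5·5 = 62.5.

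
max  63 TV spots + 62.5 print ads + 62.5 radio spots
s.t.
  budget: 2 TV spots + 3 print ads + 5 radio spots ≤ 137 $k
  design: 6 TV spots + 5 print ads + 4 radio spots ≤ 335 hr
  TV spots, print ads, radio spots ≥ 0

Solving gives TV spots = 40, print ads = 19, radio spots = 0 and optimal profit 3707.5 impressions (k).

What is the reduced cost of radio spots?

-7

Both budget and design are binding at x*.
From A_Bᵀ y = c: 2·y_budget + 6·y_design = 63; 3·y_budget + 5·y_design = 62.5.
This yields shadow prices y_budget = 7.5, y_design = 8.
Reduced cost of radio spots: c₃ − yᵀa₃ = 62.5 − (7.5·5 + 8·4) = 62.5 − 69.5 = -7.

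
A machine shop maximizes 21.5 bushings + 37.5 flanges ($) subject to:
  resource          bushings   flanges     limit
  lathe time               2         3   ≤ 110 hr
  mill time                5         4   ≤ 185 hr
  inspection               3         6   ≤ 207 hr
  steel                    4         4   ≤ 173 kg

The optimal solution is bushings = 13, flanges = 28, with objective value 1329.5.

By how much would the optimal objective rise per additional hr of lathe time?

5.5

Check each constraint at x*: lathe time 110/110 (tight); mill time 177/185 (slack 8); inspection 207/207 (tight); steel 164/173 (slack 9).
Since mill time, steel are not tight, their duals are 0.
Dual feasibility on the basic columns requires 2·y_lathe time + 3·y_inspection = 21.5, 3·y_lathe time + 6·y_inspection = 37.5.
→ y_lathe time = 5.5 and y_inspection = 3.5.
Shadow price of lathe time = 5.5.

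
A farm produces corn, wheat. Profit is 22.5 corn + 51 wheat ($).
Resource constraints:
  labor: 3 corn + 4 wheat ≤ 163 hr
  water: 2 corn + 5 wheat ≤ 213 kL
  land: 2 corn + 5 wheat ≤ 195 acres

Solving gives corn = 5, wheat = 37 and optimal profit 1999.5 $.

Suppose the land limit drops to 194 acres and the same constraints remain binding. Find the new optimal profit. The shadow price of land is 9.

1990.5

Δb = -1, so new z* = 1999.5 + (9)·(-1) = 1999.5 − 9 = 1990.5.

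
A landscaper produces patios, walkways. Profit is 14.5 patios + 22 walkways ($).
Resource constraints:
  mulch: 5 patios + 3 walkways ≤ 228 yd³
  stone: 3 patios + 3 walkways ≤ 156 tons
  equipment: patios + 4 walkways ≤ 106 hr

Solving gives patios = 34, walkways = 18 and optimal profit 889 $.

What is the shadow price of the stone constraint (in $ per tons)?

4

Binding: stone and equipment. Non-binding: mulch (4 unused).
Slack constraints have shadow price 0 (complementary slackness).
Dual feasibility on the basic columns requires 3·y_stone + 1·y_equipment = 14.5, 3·y_stone + 4·y_equipment = 22.
Solving: y_stone = 4, y_equipment = 2.5.
Shadow price of stone = 4.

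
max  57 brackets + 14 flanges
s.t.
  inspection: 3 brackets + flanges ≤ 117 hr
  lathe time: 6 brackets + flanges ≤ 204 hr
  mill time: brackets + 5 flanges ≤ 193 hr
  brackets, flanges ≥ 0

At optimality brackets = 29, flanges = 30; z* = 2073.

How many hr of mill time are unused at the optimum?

14

mill time used = 1·29 + 5·30 = 179; slack = 193 − 179 = 14.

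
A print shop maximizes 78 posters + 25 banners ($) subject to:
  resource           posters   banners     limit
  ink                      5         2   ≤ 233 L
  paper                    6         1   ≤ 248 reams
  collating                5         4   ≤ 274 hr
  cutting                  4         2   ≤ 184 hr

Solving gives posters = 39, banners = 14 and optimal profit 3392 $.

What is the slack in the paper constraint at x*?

paper used = 6·39 + 1·14 = 248; slack = 248 − 248 = 0.

0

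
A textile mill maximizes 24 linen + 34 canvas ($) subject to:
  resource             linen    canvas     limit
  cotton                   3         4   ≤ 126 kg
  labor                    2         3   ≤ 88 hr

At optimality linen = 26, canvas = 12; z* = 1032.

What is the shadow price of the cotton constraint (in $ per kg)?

Check each constraint at x*: cotton 126/126 (tight); labor 88/88 (tight).
The binding rows give the dual system: 3·y_cotton + 2·y_labor = 24 and 4·y_cotton + 3·y_labor = 34.
This yields shadow prices y_cotton = 4, y_labor = 6.
Shadow price of cotton = 4.

4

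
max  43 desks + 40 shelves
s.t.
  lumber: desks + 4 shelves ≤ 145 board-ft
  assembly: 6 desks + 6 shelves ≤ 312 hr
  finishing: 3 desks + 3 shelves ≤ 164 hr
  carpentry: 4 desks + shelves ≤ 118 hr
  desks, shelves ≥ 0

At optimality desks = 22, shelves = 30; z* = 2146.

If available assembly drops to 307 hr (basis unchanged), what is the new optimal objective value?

Binding: assembly and carpentry. Non-binding: lumber (3 unused), finishing (8 unused).
By complementary slackness, y = 0 for the non-binding constraints.
From A_Bᵀ y = c: 6·y_assembly + 4·y_carpentry = 43; 6·y_assembly + 1·y_carpentry = 40.
Solving: y_assembly = 6.5, y_carpentry = 1.
Δz = y_assembly·Δb = 6.5 × (-5) = -32.5, so new z* = 2146 − 32.5 = 2113.5.

2113.5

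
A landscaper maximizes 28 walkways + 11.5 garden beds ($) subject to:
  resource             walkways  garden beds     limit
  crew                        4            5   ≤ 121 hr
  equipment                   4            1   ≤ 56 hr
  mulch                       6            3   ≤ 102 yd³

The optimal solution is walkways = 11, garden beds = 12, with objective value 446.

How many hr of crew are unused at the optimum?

17

crew used = 4·11 + 5·12 = 104; slack = 121 − 104 = 17.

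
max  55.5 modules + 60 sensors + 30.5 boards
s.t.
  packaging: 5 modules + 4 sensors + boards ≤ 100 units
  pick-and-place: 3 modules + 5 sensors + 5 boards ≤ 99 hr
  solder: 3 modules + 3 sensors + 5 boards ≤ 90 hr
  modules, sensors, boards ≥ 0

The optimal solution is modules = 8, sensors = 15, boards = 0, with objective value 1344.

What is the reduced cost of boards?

At the optimum: packaging uses 100 of 100 (binding); pick-and-place uses 99 of 99 (binding); solder uses 69 of 90 (slack = 21).
Since solder is not tight, its dual is 0.
The binding rows give the dual system: 5·y_packaging + 3·y_pick-and-place = 55.5 and 4·y_packaging + 5·y_pick-and-place = 60.
This yields shadow prices y_packaging = 7.5, y_pick-and-place = 6.
Reduced cost of boards: c₃ − yᵀa₃ = 30.5 − (7.5·1 + 6·5) = 30.5 − 37.5 = -7.

-7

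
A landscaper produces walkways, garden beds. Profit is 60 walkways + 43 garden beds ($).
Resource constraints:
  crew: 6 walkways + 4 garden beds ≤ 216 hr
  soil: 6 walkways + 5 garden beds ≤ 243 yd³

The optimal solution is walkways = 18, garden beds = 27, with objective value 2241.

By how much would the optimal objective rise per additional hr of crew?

7

Check each constraint at x*: crew 216/216 (tight); soil 243/243 (tight).
From A_Bᵀ y = c: 6·y_crew + 6·y_soil = 60; 4·y_crew + 5·y_soil = 43.
→ y_crew = 7 and y_soil = 3.
Shadow price of crew = 7.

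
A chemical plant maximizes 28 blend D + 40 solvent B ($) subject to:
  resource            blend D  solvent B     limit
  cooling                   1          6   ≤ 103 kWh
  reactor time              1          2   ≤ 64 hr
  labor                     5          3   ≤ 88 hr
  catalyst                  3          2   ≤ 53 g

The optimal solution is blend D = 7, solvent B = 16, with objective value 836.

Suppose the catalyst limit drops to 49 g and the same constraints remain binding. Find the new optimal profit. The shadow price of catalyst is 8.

804

Δb = -4, so new z* = 836 + (8)·(-4) = 836 − 32 = 804.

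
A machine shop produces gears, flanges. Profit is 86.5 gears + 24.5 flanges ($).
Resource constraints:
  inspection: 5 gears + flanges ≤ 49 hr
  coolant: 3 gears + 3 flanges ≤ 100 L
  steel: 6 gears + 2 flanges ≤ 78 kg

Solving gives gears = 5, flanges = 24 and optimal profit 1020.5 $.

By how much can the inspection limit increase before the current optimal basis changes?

Binding constraints: inspection, steel. The basis is B = [[5,1],[6,2]] with det 4.
Per unit increase in inspection, x* moves by d = (0.5, -1.5).
The basis stays optimal until flanges reaches 0; allowable increase = 16 hr.

16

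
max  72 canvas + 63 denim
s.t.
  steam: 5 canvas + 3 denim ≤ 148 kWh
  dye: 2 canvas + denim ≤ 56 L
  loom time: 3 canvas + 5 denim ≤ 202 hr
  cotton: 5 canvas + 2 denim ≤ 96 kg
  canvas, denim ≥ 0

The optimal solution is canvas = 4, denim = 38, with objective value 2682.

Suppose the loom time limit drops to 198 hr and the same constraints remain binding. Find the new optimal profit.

2646

Binding: loom time and cotton. Non-binding: steam (14 unused), dye (10 unused).
By complementary slackness, y = 0 for the non-binding constraints.
Dual feasibility on the basic columns requires 3·y_loom time + 5·y_cotton = 72, 5·y_loom time + 2·y_cotton = 63.
→ y_loom time = 9 and y_cotton = 9.
Δz = y_loom time·Δb = 9 × (-4) = -36, so new z* = 2682 − 36 = 2646.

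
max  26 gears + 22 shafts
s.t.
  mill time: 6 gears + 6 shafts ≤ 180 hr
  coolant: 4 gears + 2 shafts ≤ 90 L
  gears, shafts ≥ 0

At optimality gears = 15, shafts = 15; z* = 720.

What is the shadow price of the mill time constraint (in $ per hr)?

Both mill time and coolant are binding at x*.
Dual feasibility on the basic columns requires 6·y_mill time + 4·y_coolant = 26, 6·y_mill time + 2·y_coolant = 22.
→ y_mill time = 3 and y_coolant = 2.
Shadow price of mill time = 3.

3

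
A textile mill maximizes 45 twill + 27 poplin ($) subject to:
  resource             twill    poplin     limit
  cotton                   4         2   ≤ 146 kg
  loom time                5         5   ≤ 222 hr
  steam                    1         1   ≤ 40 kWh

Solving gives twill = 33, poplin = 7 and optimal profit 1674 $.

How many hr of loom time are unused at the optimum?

loom time used = 5·33 + 5·7 = 200; slack = 222 − 200 = 22.

22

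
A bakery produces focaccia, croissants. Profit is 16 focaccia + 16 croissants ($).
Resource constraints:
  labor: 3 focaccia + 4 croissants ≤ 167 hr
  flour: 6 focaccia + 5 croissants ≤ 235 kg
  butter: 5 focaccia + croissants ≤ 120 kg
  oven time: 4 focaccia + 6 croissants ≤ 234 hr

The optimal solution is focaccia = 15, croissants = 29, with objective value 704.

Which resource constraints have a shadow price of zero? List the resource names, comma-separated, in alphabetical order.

butter, labor

labor: 161/167 (slack 6)
flour: 235/235 (binding)
butter: 104/120 (slack 16)
oven time: 234/234 (binding)
By complementary slackness, a constraint with positive slack has shadow price 0 → butter, labor.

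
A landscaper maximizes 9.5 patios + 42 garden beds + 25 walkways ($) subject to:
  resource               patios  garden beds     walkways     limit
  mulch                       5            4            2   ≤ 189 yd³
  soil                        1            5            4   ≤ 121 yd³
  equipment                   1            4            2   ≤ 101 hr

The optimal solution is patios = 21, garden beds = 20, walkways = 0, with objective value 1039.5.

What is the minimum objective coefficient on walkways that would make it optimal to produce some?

Binding: soil and equipment. Non-binding: mulch (4 unused).
Slack constraints have shadow price 0 (complementary slackness).
The binding rows give the dual system: 1·y_soil + 1·y_equipment = 9.5 and 5·y_soil + 4·y_equipment = 42.
This yields shadow prices y_soil = 4, y_equipment = 5.5.
walkways enters the basis when its profit ≥ yᵀa₃ = 4·4 + 5.5·2 = 27.

27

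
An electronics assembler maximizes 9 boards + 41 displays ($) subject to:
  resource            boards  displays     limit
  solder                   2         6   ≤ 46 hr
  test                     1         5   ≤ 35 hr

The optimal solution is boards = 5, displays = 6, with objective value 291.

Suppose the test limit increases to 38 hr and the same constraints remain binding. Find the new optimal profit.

At the optimum: solder uses 46 of 46 (binding); test uses 35 of 35 (binding).
The binding rows give the dual system: 2·y_solder + 1·y_test = 9 and 6·y_solder + 5·y_test = 41.
This yields shadow prices y_solder = 1, y_test = 7.
Δz = y_test·Δb = 7 × (3) = 21, so new z* = 291 + 21 = 312.

312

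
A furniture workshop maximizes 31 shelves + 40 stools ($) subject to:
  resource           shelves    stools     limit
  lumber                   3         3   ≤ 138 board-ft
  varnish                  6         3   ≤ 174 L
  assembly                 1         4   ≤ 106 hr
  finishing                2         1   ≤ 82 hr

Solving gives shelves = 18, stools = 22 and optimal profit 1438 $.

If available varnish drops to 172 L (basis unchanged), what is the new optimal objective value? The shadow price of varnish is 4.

1430

Δb = -2, so new z* = 1438 + (4)·(-2) = 1438 − 8 = 1430.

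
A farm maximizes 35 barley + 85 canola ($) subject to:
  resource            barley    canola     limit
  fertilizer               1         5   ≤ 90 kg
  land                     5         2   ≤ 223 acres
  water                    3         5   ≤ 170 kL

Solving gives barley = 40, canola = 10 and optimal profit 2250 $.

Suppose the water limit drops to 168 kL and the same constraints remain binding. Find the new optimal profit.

2232

Check each constraint at x*: fertilizer 90/90 (tight); land 220/223 (slack 3); water 170/170 (tight).
Slack constraints have shadow price 0 (complementary slackness).
Dual feasibility on the basic columns requires 1·y_fertilizer + 3·y_water = 35, 5·y_fertilizer + 5·y_water = 85.
Solving: y_fertilizer = 8, y_water = 9.
Δz = y_water·Δb = 9 × (-2) = -18, so new z* = 2250 − 18 = 2232.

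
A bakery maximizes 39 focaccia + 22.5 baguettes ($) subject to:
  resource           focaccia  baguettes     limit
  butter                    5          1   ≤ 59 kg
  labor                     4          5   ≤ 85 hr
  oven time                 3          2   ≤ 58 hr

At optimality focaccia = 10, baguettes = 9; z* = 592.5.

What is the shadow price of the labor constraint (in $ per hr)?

At the optimum: butter uses 59 of 59 (binding); labor uses 85 of 85 (binding); oven time uses 48 of 58 (slack = 10).
Since oven time is not tight, its dual is 0.
The binding rows give the dual system: 5·y_butter + 4·y_labor = 39 and 1·y_butter + 5·y_labor = 22.5.
Solving: y_butter = 5, y_labor = 3.5.
Shadow price of labor = 3.5.

3.5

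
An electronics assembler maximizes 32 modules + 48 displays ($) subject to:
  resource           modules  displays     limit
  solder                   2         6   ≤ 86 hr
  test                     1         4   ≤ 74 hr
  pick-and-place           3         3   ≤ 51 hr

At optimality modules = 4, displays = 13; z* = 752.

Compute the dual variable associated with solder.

4

Binding: solder and pick-and-place. Non-binding: test (18 unused).
Since test is not tight, its dual is 0.
The binding rows give the dual system: 2·y_solder + 3·y_pick-and-place = 32 and 6·y_solder + 3·y_pick-and-place = 48.
Solving: y_solder = 4, y_pick-and-place = 8.
Shadow price of solder = 4.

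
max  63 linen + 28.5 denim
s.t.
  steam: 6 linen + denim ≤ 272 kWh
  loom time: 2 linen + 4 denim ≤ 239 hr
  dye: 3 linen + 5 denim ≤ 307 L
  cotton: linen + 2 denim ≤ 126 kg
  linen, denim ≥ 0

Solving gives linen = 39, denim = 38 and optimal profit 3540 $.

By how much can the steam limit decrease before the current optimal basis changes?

Binding constraints: steam, dye. The basis is B = [[6,1],[3,5]] with det 27.
Per unit decrease in steam, x* moves by d = (-0.1852, 0.1111).
The basis stays optimal until loom time becomes binding; allowable decrease = 121.5 kWh.

121.5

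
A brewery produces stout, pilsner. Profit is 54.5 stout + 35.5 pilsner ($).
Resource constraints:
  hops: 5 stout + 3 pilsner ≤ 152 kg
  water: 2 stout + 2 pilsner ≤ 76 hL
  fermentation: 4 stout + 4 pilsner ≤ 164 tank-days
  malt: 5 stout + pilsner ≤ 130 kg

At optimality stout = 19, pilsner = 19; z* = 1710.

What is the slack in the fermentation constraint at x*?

12

fermentation used = 4·19 + 4·19 = 152; slack = 164 − 152 = 12.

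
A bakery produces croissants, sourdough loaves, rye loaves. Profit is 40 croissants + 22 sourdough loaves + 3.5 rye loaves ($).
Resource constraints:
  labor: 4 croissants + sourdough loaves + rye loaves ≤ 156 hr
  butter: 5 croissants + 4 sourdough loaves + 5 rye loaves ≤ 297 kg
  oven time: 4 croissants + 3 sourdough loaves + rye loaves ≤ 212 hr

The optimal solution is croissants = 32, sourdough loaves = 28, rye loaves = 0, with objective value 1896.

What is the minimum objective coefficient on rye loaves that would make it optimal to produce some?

10

Check each constraint at x*: labor 156/156 (tight); butter 272/297 (slack 25); oven time 212/212 (tight).
By complementary slackness, y = 0 for the non-binding constraint.
The binding rows give the dual system: 4·y_labor + 4·y_oven time = 40 and 1·y_labor + 3·y_oven time = 22.
→ y_labor = 4 and y_oven time = 6.
rye loaves enters the basis when its profit ≥ yᵀa₃ = 4·1 + 6·1 = 10.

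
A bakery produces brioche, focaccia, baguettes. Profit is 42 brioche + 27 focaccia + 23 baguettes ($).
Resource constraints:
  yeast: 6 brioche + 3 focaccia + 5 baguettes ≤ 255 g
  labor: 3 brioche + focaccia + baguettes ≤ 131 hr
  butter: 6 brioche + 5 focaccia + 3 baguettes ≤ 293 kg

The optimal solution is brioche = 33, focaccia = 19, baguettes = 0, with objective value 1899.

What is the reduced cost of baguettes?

Binding: yeast and butter. Non-binding: labor (13 unused).
Slack constraints have shadow price 0 (complementary slackness).
The binding rows give the dual system: 6·y_yeast + 6·y_butter = 42 and 3·y_yeast + 5·y_butter = 27.
→ y_yeast = 4 and y_butter = 3.
Reduced cost of baguettes: c₃ − yᵀa₃ = 23 − (4·5 + 3·3) = 23 − 29 = -6.

-6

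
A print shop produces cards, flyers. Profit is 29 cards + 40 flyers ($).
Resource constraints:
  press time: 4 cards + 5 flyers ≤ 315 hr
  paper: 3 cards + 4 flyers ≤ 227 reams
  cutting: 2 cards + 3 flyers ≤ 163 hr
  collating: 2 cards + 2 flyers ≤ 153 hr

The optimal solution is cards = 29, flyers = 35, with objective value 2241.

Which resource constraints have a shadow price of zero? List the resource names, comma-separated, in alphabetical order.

collating, press time

press time: 291/315 (slack 24)
paper: 227/227 (binding)
cutting: 163/163 (binding)
collating: 128/153 (slack 25)
By complementary slackness, a constraint with positive slack has shadow price 0 → collating, press time.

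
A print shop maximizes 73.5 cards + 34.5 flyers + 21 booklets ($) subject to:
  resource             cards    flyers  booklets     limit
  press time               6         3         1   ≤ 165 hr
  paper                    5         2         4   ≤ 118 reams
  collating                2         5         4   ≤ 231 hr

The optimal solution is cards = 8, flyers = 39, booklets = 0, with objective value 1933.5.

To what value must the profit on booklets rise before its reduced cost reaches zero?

Check each constraint at x*: press time 165/165 (tight); paper 118/118 (tight); collating 211/231 (slack 20).
By complementary slackness, y = 0 for the non-binding constraint.
From A_Bᵀ y = c: 6·y_press time + 5·y_paper = 73.5; 3·y_press time + 2·y_paper = 34.5.
This yields shadow prices y_press time = 8.5, y_paper = 4.5.
booklets enters the basis when its profit ≥ yᵀa₃ = 8.5·1 + 4.5·4 = 26.5.

26.5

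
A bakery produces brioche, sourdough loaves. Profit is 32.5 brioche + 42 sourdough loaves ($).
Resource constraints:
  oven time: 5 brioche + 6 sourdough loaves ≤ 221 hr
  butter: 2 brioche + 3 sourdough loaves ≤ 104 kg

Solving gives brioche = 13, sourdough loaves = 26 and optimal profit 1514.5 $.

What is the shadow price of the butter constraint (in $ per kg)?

5

Check each constraint at x*: oven time 221/221 (tight); butter 104/104 (tight).
Dual feasibility on the basic columns requires 5·y_oven time + 2·y_butter = 32.5, 6·y_oven time + 3·y_butter = 42.
→ y_oven time = 4.5 and y_butter = 5.
Shadow price of butter = 5.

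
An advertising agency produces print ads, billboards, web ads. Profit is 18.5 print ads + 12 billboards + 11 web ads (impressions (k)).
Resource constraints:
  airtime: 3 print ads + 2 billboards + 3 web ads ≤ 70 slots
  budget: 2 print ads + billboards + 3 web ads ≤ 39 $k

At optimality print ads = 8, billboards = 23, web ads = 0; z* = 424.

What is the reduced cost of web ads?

Both airtime and budget are binding at x*.
Dual feasibility on the basic columns requires 3·y_airtime + 2·y_budget = 18.5, 2·y_airtime + 1·y_budget = 12.
→ y_airtime = 5.5 and y_budget = 1.
Reduced cost of web ads: c₃ − yᵀa₃ = 11 − (5.5·3 + 1·3) = 11 − 19.5 = -8.5.

-8.5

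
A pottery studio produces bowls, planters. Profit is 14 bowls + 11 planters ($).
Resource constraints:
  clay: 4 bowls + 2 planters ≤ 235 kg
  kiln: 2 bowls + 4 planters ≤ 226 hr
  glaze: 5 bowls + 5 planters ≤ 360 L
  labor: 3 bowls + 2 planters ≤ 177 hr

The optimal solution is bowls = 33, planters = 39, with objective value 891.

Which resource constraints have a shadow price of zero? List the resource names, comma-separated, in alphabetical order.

clay, kiln

clay: 210/235 (slack 25)
kiln: 222/226 (slack 4)
glaze: 360/360 (binding)
labor: 177/177 (binding)
By complementary slackness, a constraint with positive slack has shadow price 0 → clay, kiln.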